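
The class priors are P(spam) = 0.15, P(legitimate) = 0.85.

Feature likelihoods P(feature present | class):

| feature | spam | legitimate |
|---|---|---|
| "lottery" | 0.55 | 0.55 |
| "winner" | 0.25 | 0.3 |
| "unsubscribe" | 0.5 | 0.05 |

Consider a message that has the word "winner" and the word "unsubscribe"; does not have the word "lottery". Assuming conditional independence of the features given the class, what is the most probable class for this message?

spam

spam: 0.15 × (1−0.55) × 0.25 × 0.5 = 0.0084375
legitimate: 0.85 × (1−0.55) × 0.3 × 0.05 = 0.0057375
Highest score → spam.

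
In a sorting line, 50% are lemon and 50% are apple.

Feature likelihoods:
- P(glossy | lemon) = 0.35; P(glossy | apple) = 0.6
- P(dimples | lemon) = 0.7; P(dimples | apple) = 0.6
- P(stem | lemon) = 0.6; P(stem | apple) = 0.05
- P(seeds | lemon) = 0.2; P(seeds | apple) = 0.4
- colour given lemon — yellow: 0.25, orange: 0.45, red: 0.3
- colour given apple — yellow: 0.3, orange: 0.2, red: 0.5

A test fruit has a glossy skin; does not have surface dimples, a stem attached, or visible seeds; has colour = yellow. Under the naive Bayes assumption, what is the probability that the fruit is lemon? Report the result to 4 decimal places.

0.1699

lemon: 0.5 × 0.35 × (1−0.7) × (1−0.6) × (1−0.2) × 0.25 = 0.0042
apple: 0.5 × 0.6 × (1−0.6) × (1−0.05) × (1−0.4) × 0.3 = 0.02052
P(lemon | x) = 0.0042 / 0.02472 ≈ 0.1699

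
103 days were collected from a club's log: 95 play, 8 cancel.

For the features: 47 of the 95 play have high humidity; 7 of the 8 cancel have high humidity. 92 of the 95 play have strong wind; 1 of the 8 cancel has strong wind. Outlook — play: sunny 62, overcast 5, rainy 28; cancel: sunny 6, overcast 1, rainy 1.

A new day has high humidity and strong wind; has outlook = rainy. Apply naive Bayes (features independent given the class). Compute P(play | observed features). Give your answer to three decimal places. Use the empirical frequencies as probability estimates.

0.992

play: (95/103) × (47/95) × (92/95) × (28/95) ≈ 0.130244
cancel: (8/103) × (7/8) × (1/8) × (1/8) ≈ 0.00106189
P(play | x) = 0.130244 / 0.13130589 ≈ 0.992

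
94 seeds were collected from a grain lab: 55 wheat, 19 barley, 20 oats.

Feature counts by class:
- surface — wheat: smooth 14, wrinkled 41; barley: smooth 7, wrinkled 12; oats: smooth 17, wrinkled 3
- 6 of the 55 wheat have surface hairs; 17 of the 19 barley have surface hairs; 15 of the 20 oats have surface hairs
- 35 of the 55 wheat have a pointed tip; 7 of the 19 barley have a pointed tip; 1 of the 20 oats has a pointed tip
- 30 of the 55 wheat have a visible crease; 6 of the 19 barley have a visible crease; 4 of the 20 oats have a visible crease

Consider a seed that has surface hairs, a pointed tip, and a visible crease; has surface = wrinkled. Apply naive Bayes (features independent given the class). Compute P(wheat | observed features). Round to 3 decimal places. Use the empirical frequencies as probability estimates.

wheat: (55/94) × (41/55) × (6/55) × (35/55) × (30/55) ≈ 0.0165161
barley: (19/94) × (12/19) × (17/19) × (7/19) × (6/19) ≈ 0.013289
oats: (20/94) × (3/20) × (15/20) × (1/20) × (4/20) ≈ 0.000239362
P(wheat | x) = 0.0165161 / 0.030044462 ≈ 0.550

0.550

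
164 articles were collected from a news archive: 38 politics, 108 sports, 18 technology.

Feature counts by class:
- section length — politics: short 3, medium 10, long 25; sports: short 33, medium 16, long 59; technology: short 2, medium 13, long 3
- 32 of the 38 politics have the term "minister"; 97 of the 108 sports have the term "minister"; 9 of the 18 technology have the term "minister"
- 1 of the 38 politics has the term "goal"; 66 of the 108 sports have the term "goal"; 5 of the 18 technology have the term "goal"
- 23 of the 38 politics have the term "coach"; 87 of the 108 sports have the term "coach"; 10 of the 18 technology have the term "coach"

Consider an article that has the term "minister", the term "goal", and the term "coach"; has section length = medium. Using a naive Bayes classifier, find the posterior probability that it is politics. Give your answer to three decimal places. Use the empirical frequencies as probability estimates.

0.016

politics: (38/164) × (10/38) × (32/38) × (1/38) × (23/38) ≈ 0.000817868
sports: (108/164) × (16/108) × (97/108) × (66/108) × (87/108) ≈ 0.043136
technology: (18/164) × (13/18) × (9/18) × (5/18) × (10/18) ≈ 0.00611638
P(politics | x) = 0.000817868 / 0.050070248 ≈ 0.016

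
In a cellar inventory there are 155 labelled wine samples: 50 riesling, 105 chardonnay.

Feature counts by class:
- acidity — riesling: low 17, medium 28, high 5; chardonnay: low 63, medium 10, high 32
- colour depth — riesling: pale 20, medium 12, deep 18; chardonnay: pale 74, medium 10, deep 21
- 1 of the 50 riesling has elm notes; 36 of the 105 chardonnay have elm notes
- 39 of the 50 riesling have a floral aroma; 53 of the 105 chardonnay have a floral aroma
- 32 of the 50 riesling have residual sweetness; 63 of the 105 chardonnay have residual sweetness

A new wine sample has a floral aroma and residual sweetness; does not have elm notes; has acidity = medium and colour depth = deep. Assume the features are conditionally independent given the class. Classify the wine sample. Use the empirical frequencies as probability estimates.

riesling: (50/155) × (28/50) × (18/50) × (49/50) × (39/50) × (32/50) ≈ 0.0318148
chardonnay: (105/155) × (10/105) × (21/105) × (69/105) × (53/105) × (63/105) ≈ 0.00256801
Highest score → riesling.

riesling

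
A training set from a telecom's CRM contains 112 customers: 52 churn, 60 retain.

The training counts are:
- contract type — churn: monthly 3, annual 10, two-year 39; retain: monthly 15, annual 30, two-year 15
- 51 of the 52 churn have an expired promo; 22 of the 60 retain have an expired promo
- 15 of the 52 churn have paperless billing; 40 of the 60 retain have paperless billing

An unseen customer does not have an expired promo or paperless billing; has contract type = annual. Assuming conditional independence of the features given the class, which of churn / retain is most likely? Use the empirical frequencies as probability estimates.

retain

churn: (52/112) × (10/52) × (1/52) × (37/52) ≈ 0.00122173
retain: (60/112) × (30/60) × (38/60) × (20/60) ≈ 0.0565476
Highest score → retain.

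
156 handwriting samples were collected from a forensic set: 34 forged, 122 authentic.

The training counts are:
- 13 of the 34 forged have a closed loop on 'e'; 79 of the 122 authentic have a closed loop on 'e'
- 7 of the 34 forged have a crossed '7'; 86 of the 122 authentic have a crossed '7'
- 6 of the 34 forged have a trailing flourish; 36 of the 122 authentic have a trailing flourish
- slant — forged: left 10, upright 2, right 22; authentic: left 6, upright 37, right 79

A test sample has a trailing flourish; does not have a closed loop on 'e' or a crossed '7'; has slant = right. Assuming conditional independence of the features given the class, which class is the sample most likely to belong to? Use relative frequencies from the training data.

authentic

forged: (34/156) × (21/34) × (27/34) × (6/34) × (22/34) ≈ 0.0122066
authentic: (122/156) × (43/122) × (36/122) × (36/122) × (79/122) ≈ 0.0155416
Highest score → authentic.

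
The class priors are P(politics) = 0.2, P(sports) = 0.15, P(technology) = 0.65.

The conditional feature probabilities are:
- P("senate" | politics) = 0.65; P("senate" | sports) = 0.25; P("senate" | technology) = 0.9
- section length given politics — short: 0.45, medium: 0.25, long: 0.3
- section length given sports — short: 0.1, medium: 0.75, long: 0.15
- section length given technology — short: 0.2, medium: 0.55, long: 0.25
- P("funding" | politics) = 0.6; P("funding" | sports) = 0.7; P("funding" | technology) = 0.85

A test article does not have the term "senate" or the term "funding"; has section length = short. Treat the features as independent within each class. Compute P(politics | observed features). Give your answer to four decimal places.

0.7029

politics: 0.2 × (1−0.65) × 0.45 × (1−0.6) = 0.0126
sports: 0.15 × (1−0.25) × 0.1 × (1−0.7) = 0.003375
technology: 0.65 × (1−0.9) × 0.2 × (1−0.85) = 0.00195
P(politics | x) = 0.0126 / 0.017925 ≈ 0.7029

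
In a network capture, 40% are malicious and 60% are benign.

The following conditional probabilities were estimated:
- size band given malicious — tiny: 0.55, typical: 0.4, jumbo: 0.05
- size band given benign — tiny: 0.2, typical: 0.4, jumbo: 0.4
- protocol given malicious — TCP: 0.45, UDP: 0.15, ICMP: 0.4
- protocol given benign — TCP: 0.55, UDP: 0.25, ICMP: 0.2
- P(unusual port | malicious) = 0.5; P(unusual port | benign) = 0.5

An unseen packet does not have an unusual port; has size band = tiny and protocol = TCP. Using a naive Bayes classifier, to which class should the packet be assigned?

malicious: 0.4 × 0.55 × 0.45 × (1−0.5) = 0.0495
benign: 0.6 × 0.2 × 0.55 × (1−0.5) = 0.033
Highest score → malicious.

malicious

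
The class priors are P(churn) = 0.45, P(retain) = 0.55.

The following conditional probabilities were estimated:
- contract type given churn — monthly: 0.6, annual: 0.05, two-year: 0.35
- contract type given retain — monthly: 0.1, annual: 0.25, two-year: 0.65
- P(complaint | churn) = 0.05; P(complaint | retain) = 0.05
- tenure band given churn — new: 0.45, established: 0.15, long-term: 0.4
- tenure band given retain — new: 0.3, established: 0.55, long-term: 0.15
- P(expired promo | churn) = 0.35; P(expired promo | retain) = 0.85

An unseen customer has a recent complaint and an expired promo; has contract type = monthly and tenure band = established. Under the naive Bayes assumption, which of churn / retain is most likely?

churn: 0.45 × 0.6 × 0.05 × 0.15 × 0.35 = 0.00070875
retain: 0.55 × 0.1 × 0.05 × 0.55 × 0.85 = 0.001285625
Highest score → retain.

retain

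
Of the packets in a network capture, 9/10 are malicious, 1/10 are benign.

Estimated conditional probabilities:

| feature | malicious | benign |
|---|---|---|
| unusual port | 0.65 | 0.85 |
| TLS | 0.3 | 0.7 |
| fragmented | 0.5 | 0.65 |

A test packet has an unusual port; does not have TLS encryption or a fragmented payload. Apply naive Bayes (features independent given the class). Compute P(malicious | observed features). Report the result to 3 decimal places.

0.958

malicious: 0.9 × 0.65 × (1−0.3) × (1−0.5) = 0.20475
benign: 0.1 × 0.85 × (1−0.7) × (1−0.65) = 0.008925
P(malicious | x) = 0.20475 / 0.213675 ≈ 0.958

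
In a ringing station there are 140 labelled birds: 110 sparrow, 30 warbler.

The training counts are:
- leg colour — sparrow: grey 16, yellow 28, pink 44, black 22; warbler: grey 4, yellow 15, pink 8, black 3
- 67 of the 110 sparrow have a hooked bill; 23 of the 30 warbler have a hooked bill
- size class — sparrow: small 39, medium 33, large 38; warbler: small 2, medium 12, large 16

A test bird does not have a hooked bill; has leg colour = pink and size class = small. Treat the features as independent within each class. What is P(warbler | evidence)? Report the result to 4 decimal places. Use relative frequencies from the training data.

0.0200

sparrow: (110/140) × (44/110) × (43/110) × (39/110) ≈ 0.0435584
warbler: (30/140) × (8/30) × (7/30) × (2/30) ≈ 0.000888889
P(warbler | x) = 0.000888889 / 0.044447289 ≈ 0.0200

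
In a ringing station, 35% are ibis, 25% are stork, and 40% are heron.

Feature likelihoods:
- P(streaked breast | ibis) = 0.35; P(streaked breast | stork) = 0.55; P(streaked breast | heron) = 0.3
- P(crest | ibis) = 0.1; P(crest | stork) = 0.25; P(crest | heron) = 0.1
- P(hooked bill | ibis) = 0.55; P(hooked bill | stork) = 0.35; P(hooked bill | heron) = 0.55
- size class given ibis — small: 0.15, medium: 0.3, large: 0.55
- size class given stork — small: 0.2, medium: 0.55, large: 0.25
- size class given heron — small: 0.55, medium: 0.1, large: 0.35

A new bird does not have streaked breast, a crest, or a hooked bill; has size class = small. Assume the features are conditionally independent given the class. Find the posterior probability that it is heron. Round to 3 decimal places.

0.716

ibis: 0.35 × (1−0.35) × (1−0.1) × (1−0.55) × 0.15 = 0.013820625
stork: 0.25 × (1−0.55) × (1−0.25) × (1−0.35) × 0.2 = 0.01096875
heron: 0.4 × (1−0.3) × (1−0.1) × (1−0.55) × 0.55 = 0.06237
P(heron | x) = 0.06237 / 0.087159375 ≈ 0.716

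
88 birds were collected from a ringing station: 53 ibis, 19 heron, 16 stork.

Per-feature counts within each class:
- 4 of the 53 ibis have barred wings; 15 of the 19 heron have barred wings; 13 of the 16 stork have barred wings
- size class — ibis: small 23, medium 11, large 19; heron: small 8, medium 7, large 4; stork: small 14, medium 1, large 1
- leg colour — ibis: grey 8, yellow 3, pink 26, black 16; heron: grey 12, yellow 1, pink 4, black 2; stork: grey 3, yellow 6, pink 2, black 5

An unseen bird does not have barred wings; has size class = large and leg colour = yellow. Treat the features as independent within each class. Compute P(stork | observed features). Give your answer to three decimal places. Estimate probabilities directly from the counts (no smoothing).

ibis: (53/88) × (49/53) × (19/53) × (3/53) ≈ 0.0112989
heron: (19/88) × (4/19) × (4/19) × (1/19) ≈ 0.000503651
stork: (16/88) × (3/16) × (1/16) × (6/16) ≈ 0.000799006
P(stork | x) = 0.000799006 / 0.012601557 ≈ 0.063

0.063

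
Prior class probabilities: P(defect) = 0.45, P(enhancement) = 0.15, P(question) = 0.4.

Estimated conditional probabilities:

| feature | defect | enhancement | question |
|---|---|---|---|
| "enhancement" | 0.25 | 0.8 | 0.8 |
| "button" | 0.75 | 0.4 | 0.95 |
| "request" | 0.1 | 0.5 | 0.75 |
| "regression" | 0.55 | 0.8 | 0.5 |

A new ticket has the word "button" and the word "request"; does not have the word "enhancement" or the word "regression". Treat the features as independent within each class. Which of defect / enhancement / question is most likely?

defect: 0.45 × (1−0.25) × 0.75 × 0.1 × (1−0.55) = 0.011390625
enhancement: 0.15 × (1−0.8) × 0.4 × 0.5 × (1−0.8) = 0.0012
question: 0.4 × (1−0.8) × 0.95 × 0.75 × (1−0.5) = 0.0285
Highest score → question.

question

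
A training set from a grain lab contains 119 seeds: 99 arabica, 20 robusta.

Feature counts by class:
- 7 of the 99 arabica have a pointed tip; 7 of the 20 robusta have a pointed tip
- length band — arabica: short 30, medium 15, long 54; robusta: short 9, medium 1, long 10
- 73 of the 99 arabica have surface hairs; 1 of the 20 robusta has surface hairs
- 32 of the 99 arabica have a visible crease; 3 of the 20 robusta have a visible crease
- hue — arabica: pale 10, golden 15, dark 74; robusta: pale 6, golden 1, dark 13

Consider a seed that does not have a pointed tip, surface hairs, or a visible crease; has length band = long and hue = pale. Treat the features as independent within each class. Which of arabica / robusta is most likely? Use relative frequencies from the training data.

robusta

arabica: (99/119) × (92/99) × (54/99) × (26/99) × (67/99) × (10/99) ≈ 0.0075708
robusta: (20/119) × (13/20) × (10/20) × (19/20) × (17/20) × (6/20) ≈ 0.0132321
Highest score → robusta.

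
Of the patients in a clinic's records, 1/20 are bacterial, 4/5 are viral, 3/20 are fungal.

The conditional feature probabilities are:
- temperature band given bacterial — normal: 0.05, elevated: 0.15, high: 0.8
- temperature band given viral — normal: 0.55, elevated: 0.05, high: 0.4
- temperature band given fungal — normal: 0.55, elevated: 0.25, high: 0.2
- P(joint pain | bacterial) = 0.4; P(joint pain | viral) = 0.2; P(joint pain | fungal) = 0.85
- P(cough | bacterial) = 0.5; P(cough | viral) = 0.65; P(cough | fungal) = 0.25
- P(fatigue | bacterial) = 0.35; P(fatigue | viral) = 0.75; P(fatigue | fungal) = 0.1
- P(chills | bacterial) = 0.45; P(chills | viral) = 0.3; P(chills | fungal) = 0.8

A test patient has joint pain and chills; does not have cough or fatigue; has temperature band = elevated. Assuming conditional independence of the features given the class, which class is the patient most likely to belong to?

fungal

bacterial: 0.05 × 0.15 × 0.4 × (1−0.5) × (1−0.35) × 0.45 = 0.00043875
viral: 0.8 × 0.05 × 0.2 × (1−0.65) × (1−0.75) × 0.3 = 0.00021
fungal: 0.15 × 0.25 × 0.85 × (1−0.25) × (1−0.1) × 0.8 = 0.0172125
Highest score → fungal.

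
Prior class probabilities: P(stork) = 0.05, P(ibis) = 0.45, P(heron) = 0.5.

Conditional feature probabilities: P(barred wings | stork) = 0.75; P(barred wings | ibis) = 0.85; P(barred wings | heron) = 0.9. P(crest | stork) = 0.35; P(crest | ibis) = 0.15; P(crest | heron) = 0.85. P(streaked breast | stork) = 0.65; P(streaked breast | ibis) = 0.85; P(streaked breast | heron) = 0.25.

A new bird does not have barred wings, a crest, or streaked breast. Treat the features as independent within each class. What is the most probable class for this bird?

stork: 0.05 × (1−0.75) × (1−0.35) × (1−0.65) = 0.00284375
ibis: 0.45 × (1−0.85) × (1−0.15) × (1−0.85) = 0.00860625
heron: 0.5 × (1−0.9) × (1−0.85) × (1−0.25) = 0.005625
Highest score → ibis.

ibis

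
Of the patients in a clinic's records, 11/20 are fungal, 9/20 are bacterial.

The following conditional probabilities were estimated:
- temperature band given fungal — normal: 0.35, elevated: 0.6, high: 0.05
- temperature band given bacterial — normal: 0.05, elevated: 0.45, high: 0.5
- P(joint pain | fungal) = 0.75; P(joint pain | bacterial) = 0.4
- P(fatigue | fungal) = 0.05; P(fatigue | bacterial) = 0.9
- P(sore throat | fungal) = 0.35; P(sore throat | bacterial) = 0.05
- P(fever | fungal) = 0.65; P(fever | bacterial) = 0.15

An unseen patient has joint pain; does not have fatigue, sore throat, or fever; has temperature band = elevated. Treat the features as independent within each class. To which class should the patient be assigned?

fungal

fungal: 0.55 × 0.6 × 0.75 × (1−0.05) × (1−0.35) × (1−0.65) = 0.0534909375
bacterial: 0.45 × 0.45 × 0.4 × (1−0.9) × (1−0.05) × (1−0.15) = 0.00654075
Highest score → fungal.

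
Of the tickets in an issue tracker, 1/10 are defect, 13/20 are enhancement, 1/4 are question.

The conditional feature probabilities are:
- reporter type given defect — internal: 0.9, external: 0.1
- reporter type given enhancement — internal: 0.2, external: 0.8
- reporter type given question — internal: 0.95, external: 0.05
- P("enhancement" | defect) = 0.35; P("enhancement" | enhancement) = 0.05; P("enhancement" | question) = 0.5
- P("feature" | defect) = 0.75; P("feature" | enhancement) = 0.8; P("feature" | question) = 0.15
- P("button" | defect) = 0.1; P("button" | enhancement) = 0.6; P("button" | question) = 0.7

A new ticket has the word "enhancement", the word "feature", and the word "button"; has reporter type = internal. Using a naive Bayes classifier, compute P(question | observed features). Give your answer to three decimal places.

0.695

defect: 0.1 × 0.9 × 0.35 × 0.75 × 0.1 = 0.0023625
enhancement: 0.65 × 0.2 × 0.05 × 0.8 × 0.6 = 0.00312
question: 0.25 × 0.95 × 0.5 × 0.15 × 0.7 = 0.01246875
P(question | x) = 0.01246875 / 0.01795125 ≈ 0.695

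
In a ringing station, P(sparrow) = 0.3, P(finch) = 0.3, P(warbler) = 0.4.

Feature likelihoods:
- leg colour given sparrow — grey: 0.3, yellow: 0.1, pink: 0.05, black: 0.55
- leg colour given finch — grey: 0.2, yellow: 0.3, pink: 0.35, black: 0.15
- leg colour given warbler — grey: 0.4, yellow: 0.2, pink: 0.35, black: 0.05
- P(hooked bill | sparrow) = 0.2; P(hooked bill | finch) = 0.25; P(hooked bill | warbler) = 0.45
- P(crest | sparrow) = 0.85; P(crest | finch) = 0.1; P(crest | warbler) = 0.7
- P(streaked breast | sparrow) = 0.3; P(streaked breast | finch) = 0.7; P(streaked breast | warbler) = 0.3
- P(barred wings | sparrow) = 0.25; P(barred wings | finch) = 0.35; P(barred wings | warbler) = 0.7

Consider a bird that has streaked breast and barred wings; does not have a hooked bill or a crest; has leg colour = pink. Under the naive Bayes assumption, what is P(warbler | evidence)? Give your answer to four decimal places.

sparrow: 0.3 × 0.05 × (1−0.2) × (1−0.85) × 0.3 × 0.25 = 0.000135
finch: 0.3 × 0.35 × (1−0.25) × (1−0.1) × 0.7 × 0.35 = 0.017364375
warbler: 0.4 × 0.35 × (1−0.45) × (1−0.7) × 0.3 × 0.7 = 0.004851
P(warbler | x) = 0.004851 / 0.022350375 ≈ 0.2170

0.2170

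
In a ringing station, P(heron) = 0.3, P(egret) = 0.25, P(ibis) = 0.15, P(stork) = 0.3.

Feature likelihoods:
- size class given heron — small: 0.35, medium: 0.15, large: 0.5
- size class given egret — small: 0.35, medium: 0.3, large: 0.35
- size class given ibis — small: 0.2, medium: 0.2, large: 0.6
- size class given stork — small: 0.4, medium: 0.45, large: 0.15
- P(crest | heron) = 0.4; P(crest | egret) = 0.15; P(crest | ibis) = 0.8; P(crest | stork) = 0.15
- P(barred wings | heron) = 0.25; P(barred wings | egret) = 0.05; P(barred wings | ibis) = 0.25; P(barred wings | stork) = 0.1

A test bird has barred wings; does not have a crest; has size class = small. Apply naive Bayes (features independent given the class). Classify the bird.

heron: 0.3 × 0.35 × (1−0.4) × 0.25 = 0.01575
egret: 0.25 × 0.35 × (1−0.15) × 0.05 = 0.00371875
ibis: 0.15 × 0.2 × (1−0.8) × 0.25 = 0.0015
stork: 0.3 × 0.4 × (1−0.15) × 0.1 = 0.0102
Highest score → heron.

heron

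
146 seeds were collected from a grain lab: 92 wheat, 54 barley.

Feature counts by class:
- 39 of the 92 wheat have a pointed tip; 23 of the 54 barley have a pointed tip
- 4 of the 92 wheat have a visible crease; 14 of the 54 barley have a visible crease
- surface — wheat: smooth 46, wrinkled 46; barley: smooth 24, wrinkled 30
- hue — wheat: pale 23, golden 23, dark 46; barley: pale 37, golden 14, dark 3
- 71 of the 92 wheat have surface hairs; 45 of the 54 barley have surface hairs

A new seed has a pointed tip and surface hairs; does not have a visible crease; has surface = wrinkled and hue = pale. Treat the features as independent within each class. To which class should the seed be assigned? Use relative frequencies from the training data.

barley

wheat: (92/146) × (39/92) × (88/92) × (46/92) × (23/92) × (71/92) ≈ 0.0246483
barley: (54/146) × (23/54) × (40/54) × (30/54) × (37/54) × (45/54) ≈ 0.0370165
Highest score → barley.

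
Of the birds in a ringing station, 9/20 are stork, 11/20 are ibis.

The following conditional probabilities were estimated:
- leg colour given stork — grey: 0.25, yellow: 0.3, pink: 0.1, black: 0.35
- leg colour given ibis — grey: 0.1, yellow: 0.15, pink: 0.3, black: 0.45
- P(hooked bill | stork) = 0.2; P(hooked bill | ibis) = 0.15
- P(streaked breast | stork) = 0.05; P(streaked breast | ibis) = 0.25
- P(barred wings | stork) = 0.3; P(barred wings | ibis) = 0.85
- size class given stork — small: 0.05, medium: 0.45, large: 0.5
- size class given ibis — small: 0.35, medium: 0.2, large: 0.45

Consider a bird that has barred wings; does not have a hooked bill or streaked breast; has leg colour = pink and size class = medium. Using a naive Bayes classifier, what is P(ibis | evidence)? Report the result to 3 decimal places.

0.795

stork: 0.45 × 0.1 × (1−0.2) × (1−0.05) × 0.3 × 0.45 = 0.004617
ibis: 0.55 × 0.3 × (1−0.15) × (1−0.25) × 0.85 × 0.2 = 0.017881875
P(ibis | x) = 0.017881875 / 0.022498875 ≈ 0.795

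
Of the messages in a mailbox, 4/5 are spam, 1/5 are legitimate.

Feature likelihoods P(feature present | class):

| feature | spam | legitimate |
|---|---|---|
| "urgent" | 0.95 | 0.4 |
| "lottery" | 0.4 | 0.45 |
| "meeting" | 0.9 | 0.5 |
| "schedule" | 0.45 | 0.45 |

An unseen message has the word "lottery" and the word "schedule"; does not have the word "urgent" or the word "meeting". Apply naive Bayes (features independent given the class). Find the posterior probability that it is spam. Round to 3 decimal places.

spam: 0.8 × (1−0.95) × 0.4 × (1−0.9) × 0.45 = 0.00072
legitimate: 0.2 × (1−0.4) × 0.45 × (1−0.5) × 0.45 = 0.01215
P(spam | x) = 0.00072 / 0.01287 ≈ 0.056

0.056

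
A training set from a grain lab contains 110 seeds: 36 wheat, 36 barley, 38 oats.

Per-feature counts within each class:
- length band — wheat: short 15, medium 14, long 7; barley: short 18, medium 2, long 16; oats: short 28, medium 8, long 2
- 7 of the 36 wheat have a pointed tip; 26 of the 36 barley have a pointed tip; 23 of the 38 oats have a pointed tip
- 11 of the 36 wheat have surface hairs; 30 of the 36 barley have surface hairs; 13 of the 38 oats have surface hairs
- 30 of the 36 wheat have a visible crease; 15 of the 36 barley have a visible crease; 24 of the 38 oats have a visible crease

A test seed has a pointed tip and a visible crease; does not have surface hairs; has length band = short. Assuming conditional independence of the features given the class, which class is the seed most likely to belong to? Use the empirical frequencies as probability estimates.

wheat: (36/110) × (15/36) × (7/36) × (25/36) × (30/36) ≈ 0.0153444
barley: (36/110) × (18/36) × (26/36) × (6/36) × (15/36) ≈ 0.00820707
oats: (38/110) × (28/38) × (23/38) × (25/38) × (24/38) ≈ 0.0640168
Highest score → oats.

oats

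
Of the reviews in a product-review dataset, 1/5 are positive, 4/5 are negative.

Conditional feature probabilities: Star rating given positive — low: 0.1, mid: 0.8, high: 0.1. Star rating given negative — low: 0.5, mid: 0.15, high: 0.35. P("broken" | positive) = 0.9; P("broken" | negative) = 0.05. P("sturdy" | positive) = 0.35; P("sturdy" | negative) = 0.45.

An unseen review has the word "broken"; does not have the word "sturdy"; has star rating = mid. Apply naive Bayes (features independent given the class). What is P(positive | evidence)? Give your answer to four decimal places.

positive: 0.2 × 0.8 × 0.9 × (1−0.35) = 0.0936
negative: 0.8 × 0.15 × 0.05 × (1−0.45) = 0.0033
P(positive | x) = 0.0936 / 0.0969 ≈ 0.9659

0.9659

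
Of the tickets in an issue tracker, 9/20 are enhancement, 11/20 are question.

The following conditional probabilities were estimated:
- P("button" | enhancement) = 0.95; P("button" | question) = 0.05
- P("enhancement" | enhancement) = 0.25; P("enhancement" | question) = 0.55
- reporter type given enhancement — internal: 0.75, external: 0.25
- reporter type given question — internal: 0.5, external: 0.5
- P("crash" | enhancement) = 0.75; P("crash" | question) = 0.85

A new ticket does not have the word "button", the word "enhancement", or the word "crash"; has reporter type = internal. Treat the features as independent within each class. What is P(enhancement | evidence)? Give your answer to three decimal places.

enhancement: 0.45 × (1−0.95) × (1−0.25) × 0.75 × (1−0.75) = 0.0031640625
question: 0.55 × (1−0.05) × (1−0.55) × 0.5 × (1−0.85) = 0.017634375
P(enhancement | x) = 0.0031640625 / 0.0207984375 ≈ 0.152

0.152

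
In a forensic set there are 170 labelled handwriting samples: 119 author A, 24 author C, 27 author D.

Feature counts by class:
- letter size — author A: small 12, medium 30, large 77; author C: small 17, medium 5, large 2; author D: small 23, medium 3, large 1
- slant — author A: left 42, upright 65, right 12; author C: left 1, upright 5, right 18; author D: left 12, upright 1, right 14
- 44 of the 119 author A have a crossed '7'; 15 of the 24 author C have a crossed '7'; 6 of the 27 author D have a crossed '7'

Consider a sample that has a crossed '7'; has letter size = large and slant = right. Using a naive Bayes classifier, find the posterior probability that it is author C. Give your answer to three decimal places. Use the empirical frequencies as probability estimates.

author A: (119/170) × (77/119) × (12/119) × (44/119) ≈ 0.0168881
author C: (24/170) × (2/24) × (18/24) × (15/24) ≈ 0.00551471
author D: (27/170) × (1/27) × (14/27) × (6/27) ≈ 0.000677802
P(author C | x) = 0.00551471 / 0.023080612 ≈ 0.239

0.239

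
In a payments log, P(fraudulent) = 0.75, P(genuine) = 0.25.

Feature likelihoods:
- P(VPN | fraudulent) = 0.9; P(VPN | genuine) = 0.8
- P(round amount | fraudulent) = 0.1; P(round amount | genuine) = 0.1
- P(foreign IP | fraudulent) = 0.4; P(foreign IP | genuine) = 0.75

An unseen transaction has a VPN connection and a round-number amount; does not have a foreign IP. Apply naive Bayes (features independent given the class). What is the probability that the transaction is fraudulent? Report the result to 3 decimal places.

0.890

fraudulent: 0.75 × 0.9 × 0.1 × (1−0.4) = 0.0405
genuine: 0.25 × 0.8 × 0.1 × (1−0.75) = 0.005
P(fraudulent | x) = 0.0405 / 0.0455 ≈ 0.890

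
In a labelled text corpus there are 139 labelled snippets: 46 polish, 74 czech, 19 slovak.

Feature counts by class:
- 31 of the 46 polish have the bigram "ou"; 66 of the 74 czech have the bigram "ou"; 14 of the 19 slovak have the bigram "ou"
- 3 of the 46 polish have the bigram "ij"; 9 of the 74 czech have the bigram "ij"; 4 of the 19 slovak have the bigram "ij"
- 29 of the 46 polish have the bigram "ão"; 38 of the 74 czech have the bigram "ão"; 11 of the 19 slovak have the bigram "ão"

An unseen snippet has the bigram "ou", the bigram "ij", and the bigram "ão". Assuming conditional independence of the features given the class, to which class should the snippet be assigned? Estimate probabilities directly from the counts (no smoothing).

czech

polish: (46/139) × (31/46) × (3/46) × (29/46) ≈ 0.0091696
czech: (74/139) × (66/74) × (9/74) × (38/74) ≈ 0.0296546
slovak: (19/139) × (14/19) × (4/19) × (11/19) ≈ 0.0122761
Highest score → czech.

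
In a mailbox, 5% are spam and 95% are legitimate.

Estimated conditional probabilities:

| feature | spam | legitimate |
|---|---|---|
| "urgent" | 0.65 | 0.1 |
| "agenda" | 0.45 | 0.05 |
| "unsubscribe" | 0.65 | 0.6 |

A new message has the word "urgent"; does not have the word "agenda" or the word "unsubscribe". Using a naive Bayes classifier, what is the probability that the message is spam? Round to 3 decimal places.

spam: 0.05 × 0.65 × (1−0.45) × (1−0.65) = 0.00625625
legitimate: 0.95 × 0.1 × (1−0.05) × (1−0.6) = 0.0361
P(spam | x) = 0.00625625 / 0.04235625 ≈ 0.148

0.148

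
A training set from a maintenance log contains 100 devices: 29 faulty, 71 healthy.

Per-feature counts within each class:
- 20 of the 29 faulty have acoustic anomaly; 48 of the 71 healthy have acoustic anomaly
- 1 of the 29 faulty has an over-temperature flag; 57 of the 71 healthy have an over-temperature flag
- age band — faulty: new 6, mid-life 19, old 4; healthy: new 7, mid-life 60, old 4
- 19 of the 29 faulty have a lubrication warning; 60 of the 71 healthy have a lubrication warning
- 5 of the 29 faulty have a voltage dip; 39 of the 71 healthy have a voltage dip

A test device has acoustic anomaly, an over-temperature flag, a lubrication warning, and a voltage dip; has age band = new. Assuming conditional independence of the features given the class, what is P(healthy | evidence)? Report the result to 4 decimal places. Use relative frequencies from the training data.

faulty: (29/100) × (20/29) × (1/29) × (6/29) × (19/29) × (5/29) ≈ 0.000161181
healthy: (71/100) × (48/71) × (57/71) × (7/71) × (60/71) × (39/71) ≈ 0.0176359
P(healthy | x) = 0.0176359 / 0.017797081 ≈ 0.9909

0.9909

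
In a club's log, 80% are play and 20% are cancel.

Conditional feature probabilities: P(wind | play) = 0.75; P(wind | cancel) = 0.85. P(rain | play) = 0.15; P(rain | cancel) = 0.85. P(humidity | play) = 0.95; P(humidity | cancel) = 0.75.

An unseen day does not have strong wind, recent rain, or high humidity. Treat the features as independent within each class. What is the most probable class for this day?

play: 0.8 × (1−0.75) × (1−0.15) × (1−0.95) = 0.0085
cancel: 0.2 × (1−0.85) × (1−0.85) × (1−0.75) = 0.001125
Highest score → play.

play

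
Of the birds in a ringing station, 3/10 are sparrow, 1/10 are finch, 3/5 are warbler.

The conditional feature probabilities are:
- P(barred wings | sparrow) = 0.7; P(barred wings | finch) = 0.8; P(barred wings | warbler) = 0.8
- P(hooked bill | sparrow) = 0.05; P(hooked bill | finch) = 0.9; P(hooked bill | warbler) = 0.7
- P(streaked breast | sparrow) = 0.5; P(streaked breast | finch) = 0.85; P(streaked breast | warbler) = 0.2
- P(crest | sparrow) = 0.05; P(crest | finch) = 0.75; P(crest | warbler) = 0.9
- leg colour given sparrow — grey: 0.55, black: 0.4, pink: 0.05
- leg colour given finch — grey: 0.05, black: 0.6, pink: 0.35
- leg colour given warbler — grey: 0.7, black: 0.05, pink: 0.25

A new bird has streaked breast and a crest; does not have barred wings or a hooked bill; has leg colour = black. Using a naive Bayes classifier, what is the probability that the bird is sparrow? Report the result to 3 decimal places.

0.440

sparrow: 0.3 × (1−0.7) × (1−0.05) × 0.5 × 0.05 × 0.4 = 0.000855
finch: 0.1 × (1−0.8) × (1−0.9) × 0.85 × 0.75 × 0.6 = 0.000765
warbler: 0.6 × (1−0.8) × (1−0.7) × 0.2 × 0.9 × 0.05 = 0.000324
P(sparrow | x) = 0.000855 / 0.001944 ≈ 0.440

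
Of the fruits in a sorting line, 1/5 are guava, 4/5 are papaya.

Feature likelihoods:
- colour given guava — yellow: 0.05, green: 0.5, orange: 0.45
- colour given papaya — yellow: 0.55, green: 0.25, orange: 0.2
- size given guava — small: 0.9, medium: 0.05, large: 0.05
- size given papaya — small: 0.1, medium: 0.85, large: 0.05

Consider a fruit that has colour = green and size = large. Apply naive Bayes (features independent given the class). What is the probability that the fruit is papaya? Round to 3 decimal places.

guava: 0.2 × 0.5 × 0.05 = 0.005
papaya: 0.8 × 0.25 × 0.05 = 0.01
P(papaya | x) = 0.01 / 0.015 ≈ 0.667

0.667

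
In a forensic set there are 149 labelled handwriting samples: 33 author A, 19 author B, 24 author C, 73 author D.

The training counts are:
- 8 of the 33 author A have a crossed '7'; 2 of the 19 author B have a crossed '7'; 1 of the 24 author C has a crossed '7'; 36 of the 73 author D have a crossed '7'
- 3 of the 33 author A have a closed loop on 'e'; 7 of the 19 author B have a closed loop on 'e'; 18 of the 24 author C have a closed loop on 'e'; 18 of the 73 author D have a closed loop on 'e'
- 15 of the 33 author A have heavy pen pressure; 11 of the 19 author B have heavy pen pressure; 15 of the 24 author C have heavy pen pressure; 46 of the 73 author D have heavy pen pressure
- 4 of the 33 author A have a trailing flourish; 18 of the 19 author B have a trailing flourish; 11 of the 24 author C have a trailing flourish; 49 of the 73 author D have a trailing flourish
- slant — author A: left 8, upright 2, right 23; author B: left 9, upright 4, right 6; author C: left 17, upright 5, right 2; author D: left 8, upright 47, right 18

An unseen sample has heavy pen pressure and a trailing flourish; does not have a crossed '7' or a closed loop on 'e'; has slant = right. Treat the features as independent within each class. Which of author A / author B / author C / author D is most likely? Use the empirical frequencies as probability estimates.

author A: (33/149) × (25/33) × (30/33) × (15/33) × (4/33) × (23/33) ≈ 0.00585731
author B: (19/149) × (17/19) × (12/19) × (11/19) × (18/19) × (6/19) ≈ 0.0124809
author C: (24/149) × (23/24) × (6/24) × (15/24) × (11/24) × (2/24) ≈ 0.000921217
author D: (73/149) × (37/73) × (55/73) × (46/73) × (49/73) × (18/73) ≈ 0.0195125
Highest score → author D.

author D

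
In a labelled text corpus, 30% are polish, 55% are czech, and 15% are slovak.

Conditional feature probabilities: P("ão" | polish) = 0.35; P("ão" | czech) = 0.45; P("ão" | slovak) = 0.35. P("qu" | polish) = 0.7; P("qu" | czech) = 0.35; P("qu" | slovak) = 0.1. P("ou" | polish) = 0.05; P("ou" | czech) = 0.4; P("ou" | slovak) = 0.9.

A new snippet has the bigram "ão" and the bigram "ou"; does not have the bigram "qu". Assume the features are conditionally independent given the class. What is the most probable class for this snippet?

polish: 0.3 × 0.35 × (1−0.7) × 0.05 = 0.001575
czech: 0.55 × 0.45 × (1−0.35) × 0.4 = 0.06435
slovak: 0.15 × 0.35 × (1−0.1) × 0.9 = 0.042525
Highest score → czech.

czech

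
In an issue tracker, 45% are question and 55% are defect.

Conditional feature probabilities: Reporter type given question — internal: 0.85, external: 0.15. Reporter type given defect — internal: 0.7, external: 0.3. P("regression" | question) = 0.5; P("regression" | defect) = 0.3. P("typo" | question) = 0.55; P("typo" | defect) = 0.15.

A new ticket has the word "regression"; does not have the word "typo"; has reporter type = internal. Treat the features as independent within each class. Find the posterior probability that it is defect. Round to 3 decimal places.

0.533

question: 0.45 × 0.85 × 0.5 × (1−0.55) = 0.0860625
defect: 0.55 × 0.7 × 0.3 × (1−0.15) = 0.098175
P(defect | x) = 0.098175 / 0.1842375 ≈ 0.533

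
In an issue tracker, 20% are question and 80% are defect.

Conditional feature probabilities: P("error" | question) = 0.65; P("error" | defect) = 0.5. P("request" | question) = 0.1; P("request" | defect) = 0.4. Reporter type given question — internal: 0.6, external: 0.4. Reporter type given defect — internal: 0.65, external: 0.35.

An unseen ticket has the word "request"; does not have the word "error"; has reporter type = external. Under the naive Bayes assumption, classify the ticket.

question: 0.2 × (1−0.65) × 0.1 × 0.4 = 0.0028
defect: 0.8 × (1−0.5) × 0.4 × 0.35 = 0.056
Highest score → defect.

defect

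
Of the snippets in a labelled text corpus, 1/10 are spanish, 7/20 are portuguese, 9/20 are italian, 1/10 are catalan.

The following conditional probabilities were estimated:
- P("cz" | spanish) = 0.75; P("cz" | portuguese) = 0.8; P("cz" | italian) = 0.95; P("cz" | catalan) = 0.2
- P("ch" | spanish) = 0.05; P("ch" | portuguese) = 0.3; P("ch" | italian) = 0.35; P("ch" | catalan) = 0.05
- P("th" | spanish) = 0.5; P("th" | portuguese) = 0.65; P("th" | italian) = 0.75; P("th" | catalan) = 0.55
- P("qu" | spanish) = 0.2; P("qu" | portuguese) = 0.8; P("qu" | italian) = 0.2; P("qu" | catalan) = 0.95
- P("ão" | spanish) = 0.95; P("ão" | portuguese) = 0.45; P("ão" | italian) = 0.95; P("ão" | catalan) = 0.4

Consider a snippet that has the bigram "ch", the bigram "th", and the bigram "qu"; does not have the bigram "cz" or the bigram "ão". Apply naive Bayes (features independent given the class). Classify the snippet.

spanish: 0.1 × (1−0.75) × 0.05 × 0.5 × 0.2 × (1−0.95) = 0.00000625
portuguese: 0.35 × (1−0.8) × 0.3 × 0.65 × 0.8 × (1−0.45) = 0.006006
italian: 0.45 × (1−0.95) × 0.35 × 0.75 × 0.2 × (1−0.95) = 0.0000590625
catalan: 0.1 × (1−0.2) × 0.05 × 0.55 × 0.95 × (1−0.4) = 0.001254
Highest score → portuguese.

portuguese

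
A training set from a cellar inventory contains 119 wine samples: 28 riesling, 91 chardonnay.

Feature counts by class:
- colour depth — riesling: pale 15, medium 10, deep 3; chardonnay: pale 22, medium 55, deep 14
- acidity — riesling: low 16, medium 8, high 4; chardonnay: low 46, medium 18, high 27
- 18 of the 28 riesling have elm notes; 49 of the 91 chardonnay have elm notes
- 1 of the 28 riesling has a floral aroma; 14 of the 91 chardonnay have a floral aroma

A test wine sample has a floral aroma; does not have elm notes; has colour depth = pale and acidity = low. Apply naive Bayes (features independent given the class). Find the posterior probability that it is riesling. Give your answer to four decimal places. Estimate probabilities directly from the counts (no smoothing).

riesling: (28/119) × (15/28) × (16/28) × (10/28) × (1/28) ≈ 0.000918735
chardonnay: (91/119) × (22/91) × (46/91) × (42/91) × (14/91) ≈ 0.0066357
P(riesling | x) = 0.000918735 / 0.007554435 ≈ 0.1216

0.1216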